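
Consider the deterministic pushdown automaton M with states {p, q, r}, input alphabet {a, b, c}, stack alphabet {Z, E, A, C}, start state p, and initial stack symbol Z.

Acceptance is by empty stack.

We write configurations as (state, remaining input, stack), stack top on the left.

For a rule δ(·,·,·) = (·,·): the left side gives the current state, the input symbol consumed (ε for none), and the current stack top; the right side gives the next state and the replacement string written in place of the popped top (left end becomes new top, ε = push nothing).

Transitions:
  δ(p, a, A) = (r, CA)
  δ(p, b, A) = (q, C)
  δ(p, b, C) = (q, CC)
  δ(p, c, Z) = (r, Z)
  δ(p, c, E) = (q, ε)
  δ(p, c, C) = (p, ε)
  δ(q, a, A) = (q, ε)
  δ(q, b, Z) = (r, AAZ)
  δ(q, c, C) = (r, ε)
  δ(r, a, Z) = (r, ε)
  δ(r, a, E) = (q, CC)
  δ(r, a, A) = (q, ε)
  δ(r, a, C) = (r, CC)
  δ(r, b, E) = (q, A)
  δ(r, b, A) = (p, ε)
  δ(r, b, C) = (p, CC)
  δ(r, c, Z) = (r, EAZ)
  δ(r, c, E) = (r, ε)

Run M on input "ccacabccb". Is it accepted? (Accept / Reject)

(p, ccacabccb, Z) ⊢ (r, cacabccb, Z) ⊢ (r, acabccb, EAZ) ⊢ (q, cabccb, CCAZ) ⊢ (r, abccb, CAZ) ⊢ (r, bccb, CCAZ) ⊢ (p, ccb, CCCAZ) ⊢ (p, cb, CCAZ) ⊢ (p, b, CAZ) ⊢ (q, ε, CCAZ)
All input consumed; stack is CCAZ, not empty, and no further ε-move applies.

Reject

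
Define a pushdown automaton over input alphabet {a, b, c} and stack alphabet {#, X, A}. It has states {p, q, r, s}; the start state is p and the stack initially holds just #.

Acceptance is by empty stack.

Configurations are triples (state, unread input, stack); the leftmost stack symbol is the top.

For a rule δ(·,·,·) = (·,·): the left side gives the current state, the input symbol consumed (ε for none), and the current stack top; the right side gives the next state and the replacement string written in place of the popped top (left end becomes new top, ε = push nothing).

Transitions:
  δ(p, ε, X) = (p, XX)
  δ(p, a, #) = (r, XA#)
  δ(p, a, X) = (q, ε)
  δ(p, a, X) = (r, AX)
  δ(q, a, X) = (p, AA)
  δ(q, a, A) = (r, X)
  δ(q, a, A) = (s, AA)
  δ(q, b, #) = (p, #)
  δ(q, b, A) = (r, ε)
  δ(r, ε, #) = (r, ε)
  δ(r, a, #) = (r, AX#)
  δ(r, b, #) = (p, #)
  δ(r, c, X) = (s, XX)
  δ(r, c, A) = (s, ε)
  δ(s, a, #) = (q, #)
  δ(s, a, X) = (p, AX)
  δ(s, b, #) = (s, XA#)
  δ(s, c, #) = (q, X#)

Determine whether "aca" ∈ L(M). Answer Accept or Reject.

Reject

No computation consumes all input and empties the stack.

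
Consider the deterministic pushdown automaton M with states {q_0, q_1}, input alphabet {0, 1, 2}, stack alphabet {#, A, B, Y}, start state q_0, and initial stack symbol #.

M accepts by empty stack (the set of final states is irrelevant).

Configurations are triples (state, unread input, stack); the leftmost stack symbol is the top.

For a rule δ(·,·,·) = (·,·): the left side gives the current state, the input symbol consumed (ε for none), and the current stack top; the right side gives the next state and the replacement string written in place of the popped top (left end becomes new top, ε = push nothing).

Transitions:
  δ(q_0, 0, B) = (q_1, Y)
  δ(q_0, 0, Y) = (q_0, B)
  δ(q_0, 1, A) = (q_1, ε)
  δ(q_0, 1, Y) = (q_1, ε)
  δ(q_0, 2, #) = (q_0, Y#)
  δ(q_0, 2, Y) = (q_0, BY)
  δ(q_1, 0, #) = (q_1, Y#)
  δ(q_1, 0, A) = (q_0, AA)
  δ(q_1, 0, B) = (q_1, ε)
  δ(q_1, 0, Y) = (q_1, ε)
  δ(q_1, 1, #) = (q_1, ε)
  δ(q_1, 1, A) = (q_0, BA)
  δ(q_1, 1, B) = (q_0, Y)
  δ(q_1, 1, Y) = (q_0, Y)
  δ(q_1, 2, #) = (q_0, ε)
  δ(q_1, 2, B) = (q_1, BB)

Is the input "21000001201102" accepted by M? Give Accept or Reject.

(q_0, 21000001201102, #)
  read 2, top #: go to q_0, push Y# → (q_0, 1000001201102, Y#)
  read 1, top Y: go to q_1, push ε → (q_1, 000001201102, #)
  read 0, top #: go to q_1, push Y# → (q_1, 00001201102, Y#)
  read 0, top Y: go to q_1, push ε → (q_1, 0001201102, #)
  read 0, top #: go to q_1, push Y# → (q_1, 001201102, Y#)
  read 0, top Y: go to q_1, push ε → (q_1, 01201102, #)
  read 0, top #: go to q_1, push Y# → (q_1, 1201102, Y#)
  read 1, top Y: go to q_0, push Y → (q_0, 201102, Y#)
  read 2, top Y: go to q_0, push BY → (q_0, 01102, BY#)
  read 0, top B: go to q_1, push Y → (q_1, 1102, YY#)
  read 1, top Y: go to q_0, push Y → (q_0, 102, YY#)
  read 1, top Y: go to q_1, push ε → (q_1, 02, Y#)
  read 0, top Y: go to q_1, push ε → (q_1, 2, #)
  read 2, top #: go to q_0, push ε → (q_0, ε, ε)
All input consumed and the stack is empty.

Accept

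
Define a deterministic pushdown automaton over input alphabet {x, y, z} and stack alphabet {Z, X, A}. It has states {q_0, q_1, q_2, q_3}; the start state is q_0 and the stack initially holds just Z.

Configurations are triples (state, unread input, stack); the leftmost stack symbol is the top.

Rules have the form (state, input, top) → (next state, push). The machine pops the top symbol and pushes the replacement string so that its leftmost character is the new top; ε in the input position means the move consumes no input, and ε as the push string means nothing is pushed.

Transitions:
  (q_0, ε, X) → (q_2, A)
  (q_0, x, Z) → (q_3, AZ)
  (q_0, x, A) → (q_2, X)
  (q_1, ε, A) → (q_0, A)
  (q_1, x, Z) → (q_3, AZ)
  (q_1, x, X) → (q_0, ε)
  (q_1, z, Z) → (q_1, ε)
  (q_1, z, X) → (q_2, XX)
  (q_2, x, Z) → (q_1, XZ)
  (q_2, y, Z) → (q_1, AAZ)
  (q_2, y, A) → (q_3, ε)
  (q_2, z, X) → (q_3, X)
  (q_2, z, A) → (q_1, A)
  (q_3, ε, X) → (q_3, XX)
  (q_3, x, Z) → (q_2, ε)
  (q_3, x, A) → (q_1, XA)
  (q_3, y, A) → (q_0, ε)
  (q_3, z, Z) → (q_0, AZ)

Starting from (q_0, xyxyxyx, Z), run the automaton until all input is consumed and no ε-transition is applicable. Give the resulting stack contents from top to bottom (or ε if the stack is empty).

(q_0, xyxyxyx, Z) ⊢ (q_3, yxyxyx, AZ) ⊢ (q_0, xyxyx, Z) ⊢ (q_3, yxyx, AZ) ⊢ (q_0, xyx, Z) ⊢ (q_3, yx, AZ) ⊢ (q_0, x, Z) ⊢ (q_3, ε, AZ)
All input consumed in state q_3 with stack AZ.

AZ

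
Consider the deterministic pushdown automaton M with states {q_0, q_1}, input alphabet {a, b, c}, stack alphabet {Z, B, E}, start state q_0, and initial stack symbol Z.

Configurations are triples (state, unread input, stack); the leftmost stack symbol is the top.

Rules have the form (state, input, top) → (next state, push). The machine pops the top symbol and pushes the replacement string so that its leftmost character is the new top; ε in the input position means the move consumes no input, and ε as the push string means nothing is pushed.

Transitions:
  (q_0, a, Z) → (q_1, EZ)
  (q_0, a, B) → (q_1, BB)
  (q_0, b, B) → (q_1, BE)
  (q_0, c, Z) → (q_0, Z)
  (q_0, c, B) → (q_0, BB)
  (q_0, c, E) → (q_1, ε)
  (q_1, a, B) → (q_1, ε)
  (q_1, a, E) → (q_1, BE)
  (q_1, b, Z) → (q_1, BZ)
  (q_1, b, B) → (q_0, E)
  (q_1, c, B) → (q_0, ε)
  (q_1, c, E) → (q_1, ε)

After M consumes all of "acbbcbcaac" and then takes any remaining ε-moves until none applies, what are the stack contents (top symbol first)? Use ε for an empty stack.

(q_0, acbbcbcaac, Z)
  read a, top Z: go to q_1, push EZ → (q_1, cbbcbcaac, EZ)
  read c, top E: go to q_1, push ε → (q_1, bbcbcaac, Z)
  read b, top Z: go to q_1, push BZ → (q_1, bcbcaac, BZ)
  read b, top B: go to q_0, push E → (q_0, cbcaac, EZ)
  read c, top E: go to q_1, push ε → (q_1, bcaac, Z)
  read b, top Z: go to q_1, push BZ → (q_1, caac, BZ)
  read c, top B: go to q_0, push ε → (q_0, aac, Z)
  read a, top Z: go to q_1, push EZ → (q_1, ac, EZ)
  read a, top E: go to q_1, push BE → (q_1, c, BEZ)
  read c, top B: go to q_0, push ε → (q_0, ε, EZ)
All input consumed in state q_0 with stack EZ.

EZ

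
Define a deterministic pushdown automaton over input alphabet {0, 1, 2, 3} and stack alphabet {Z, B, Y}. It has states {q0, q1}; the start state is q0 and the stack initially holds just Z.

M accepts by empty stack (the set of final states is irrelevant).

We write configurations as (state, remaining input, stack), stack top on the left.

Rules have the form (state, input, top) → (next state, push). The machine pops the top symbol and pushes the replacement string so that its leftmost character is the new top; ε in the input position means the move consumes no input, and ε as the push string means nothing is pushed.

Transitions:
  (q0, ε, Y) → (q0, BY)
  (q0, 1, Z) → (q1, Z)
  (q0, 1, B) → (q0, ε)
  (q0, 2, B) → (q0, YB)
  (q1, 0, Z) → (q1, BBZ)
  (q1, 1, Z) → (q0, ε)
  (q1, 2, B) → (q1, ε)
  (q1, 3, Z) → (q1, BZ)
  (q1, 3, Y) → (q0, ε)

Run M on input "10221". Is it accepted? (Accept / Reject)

(q0, 10221, Z)
  read 1, top Z: go to q1, push Z → (q1, 0221, Z)
  read 0, top Z: go to q1, push BBZ → (q1, 221, BBZ)
  read 2, top B: go to q1, push ε → (q1, 21, BZ)
  read 2, top B: go to q1, push ε → (q1, 1, Z)
  read 1, top Z: go to q0, push ε → (q0, ε, ε)
All input consumed and the stack is empty.

Accept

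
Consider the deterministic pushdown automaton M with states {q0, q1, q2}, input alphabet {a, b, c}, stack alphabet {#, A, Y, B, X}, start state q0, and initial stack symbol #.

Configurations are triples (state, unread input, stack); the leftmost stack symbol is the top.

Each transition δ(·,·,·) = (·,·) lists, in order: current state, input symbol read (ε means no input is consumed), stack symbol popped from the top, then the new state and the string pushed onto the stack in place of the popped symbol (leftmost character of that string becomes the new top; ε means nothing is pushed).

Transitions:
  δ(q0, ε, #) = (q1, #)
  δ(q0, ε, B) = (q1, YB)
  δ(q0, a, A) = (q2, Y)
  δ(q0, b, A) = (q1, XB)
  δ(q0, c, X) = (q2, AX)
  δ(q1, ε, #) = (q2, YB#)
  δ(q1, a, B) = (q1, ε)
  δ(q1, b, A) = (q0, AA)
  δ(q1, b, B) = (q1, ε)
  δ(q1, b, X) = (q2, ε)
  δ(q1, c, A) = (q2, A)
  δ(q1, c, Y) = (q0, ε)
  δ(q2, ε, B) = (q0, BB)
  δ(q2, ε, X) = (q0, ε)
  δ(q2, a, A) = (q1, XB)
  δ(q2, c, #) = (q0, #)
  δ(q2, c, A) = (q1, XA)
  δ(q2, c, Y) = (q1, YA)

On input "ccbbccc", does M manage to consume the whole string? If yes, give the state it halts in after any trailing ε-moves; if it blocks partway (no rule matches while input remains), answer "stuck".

(q0, ccbbccc, #) ⊢ (q1, ccbbccc, #) ⊢ (q2, ccbbccc, YB#) ⊢ (q1, cbbccc, YAB#) ⊢ (q0, bbccc, AB#) ⊢ (q1, bccc, XBB#) ⊢ (q2, ccc, BB#) ⊢ (q0, ccc, BBB#) ⊢ (q1, ccc, YBBB#) ⊢ (q0, cc, BBB#) ⊢ (q1, cc, YBBB#) ⊢ (q0, c, BBB#) ⊢ (q1, c, YBBB#) ⊢ (q0, ε, BBB#) ⊢ (q1, ε, YBBB#)
All input consumed; M is in state q1.

q1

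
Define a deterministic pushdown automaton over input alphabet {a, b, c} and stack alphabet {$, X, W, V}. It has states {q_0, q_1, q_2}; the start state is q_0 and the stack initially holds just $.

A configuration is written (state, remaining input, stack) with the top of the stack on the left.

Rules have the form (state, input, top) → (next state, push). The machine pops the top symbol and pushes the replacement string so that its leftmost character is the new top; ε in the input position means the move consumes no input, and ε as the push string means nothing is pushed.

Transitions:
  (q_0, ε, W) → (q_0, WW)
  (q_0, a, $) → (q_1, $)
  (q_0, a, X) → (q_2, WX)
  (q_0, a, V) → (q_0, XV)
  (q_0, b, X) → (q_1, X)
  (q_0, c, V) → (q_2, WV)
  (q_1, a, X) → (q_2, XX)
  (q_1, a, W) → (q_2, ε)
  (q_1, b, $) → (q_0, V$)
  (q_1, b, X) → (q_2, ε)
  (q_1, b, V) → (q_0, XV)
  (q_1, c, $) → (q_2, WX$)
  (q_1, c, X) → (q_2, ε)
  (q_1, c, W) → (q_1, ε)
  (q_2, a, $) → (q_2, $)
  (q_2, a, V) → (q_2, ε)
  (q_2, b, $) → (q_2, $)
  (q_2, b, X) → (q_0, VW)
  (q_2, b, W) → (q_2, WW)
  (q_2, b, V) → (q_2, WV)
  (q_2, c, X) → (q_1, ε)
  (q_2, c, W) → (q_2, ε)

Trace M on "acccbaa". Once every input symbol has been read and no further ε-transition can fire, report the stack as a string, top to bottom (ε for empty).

(q_0, acccbaa, $) ⊢ (q_1, cccbaa, $) ⊢ (q_2, ccbaa, WX$) ⊢ (q_2, cbaa, X$) ⊢ (q_1, baa, $) ⊢ (q_0, aa, V$) ⊢ (q_0, a, XV$) ⊢ (q_2, ε, WXV$)
All input consumed in state q_2 with stack WXV$.

WXV$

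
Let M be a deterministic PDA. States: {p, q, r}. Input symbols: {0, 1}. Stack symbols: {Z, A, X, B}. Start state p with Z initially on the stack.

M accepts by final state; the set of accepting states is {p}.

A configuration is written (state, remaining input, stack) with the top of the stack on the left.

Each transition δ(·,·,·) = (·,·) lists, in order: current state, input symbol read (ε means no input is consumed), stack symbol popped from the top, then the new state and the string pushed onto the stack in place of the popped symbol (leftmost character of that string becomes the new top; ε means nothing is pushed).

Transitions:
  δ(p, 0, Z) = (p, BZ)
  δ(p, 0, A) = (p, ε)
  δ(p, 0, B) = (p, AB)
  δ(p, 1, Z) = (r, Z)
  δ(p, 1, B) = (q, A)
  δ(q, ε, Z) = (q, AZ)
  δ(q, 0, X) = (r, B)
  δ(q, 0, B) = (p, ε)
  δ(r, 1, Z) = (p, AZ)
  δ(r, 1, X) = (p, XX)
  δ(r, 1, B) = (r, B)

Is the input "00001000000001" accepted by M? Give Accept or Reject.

Reject

(p, 00001000000001, Z)
  read 0, top Z: go to p, push BZ → (p, 0001000000001, BZ)
  read 0, top B: go to p, push AB → (p, 001000000001, ABZ)
  read 0, top A: go to p, push ε → (p, 01000000001, BZ)
  read 0, top B: go to p, push AB → (p, 1000000001, ABZ)
No transition applies at (p, 1000000001, ABZ); input not fully consumed.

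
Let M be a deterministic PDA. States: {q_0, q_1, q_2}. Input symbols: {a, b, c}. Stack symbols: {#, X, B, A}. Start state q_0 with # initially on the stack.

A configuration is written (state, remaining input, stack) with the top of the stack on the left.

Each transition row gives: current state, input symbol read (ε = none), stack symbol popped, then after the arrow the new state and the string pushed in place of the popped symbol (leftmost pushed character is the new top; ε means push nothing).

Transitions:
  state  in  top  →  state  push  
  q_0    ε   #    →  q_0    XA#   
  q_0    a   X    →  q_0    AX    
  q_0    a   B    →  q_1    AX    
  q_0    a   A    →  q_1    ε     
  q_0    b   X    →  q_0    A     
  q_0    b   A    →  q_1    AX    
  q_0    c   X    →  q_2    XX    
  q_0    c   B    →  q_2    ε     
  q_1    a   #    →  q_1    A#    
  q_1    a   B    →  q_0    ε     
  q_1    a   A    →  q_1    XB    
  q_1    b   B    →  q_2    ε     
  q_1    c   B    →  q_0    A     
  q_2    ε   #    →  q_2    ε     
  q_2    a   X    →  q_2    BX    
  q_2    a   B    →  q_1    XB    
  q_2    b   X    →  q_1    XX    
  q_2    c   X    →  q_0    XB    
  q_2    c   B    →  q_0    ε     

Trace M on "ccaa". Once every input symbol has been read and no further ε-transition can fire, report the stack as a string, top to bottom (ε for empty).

(q_0, ccaa, #)
  ε-move, top #: go to q_0, push XA# → (q_0, ccaa, XA#)
  read c, top X: go to q_2, push XX → (q_2, caa, XXA#)
  read c, top X: go to q_0, push XB → (q_0, aa, XBXA#)
  read a, top X: go to q_0, push AX → (q_0, a, AXBXA#)
  read a, top A: go to q_1, push ε → (q_1, ε, XBXA#)
All input consumed in state q_1 with stack XBXA#.

XBXA#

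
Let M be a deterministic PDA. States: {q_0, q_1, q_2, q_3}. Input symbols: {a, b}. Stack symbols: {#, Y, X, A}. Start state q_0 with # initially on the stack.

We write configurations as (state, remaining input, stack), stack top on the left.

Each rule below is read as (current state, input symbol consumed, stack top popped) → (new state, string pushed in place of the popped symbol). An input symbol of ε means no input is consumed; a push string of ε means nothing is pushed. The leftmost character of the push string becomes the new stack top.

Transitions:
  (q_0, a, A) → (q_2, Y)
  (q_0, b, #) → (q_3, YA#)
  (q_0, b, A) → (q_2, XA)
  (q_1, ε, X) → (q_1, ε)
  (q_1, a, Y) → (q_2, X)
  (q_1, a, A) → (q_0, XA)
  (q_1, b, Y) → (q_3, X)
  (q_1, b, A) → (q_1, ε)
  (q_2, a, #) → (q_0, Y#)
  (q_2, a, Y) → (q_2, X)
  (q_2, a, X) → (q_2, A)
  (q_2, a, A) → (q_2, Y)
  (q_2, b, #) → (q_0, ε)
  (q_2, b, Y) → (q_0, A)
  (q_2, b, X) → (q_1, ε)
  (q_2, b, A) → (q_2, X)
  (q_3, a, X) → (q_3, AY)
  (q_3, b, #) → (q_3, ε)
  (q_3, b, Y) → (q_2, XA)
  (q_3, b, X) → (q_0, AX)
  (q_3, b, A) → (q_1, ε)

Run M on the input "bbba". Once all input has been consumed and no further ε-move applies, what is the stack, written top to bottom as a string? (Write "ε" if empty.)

(q_0, bbba, #)
  read b, top #: go to q_3, push YA# → (q_3, bba, YA#)
  read b, top Y: go to q_2, push XA → (q_2, ba, XAA#)
  read b, top X: go to q_1, push ε → (q_1, a, AA#)
  read a, top A: go to q_0, push XA → (q_0, ε, XAA#)
All input consumed in state q_0 with stack XAA#.

XAA#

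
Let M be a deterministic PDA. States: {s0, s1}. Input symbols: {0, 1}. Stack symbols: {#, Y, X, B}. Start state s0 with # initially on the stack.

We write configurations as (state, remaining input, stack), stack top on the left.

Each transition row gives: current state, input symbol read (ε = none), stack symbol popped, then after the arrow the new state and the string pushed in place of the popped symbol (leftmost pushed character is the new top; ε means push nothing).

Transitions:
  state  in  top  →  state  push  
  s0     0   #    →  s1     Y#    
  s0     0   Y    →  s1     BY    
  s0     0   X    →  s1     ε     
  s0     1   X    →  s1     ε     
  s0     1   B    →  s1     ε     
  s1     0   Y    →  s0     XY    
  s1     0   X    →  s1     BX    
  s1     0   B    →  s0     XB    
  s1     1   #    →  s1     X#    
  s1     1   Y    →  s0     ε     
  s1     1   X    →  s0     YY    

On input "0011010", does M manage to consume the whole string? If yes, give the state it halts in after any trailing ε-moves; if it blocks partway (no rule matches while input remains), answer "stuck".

s1

(s0, 0011010, #)
  read 0, top #: go to s1, push Y# → (s1, 011010, Y#)
  read 0, top Y: go to s0, push XY → (s0, 11010, XY#)
  read 1, top X: go to s1, push ε → (s1, 1010, Y#)
  read 1, top Y: go to s0, push ε → (s0, 010, #)
  read 0, top #: go to s1, push Y# → (s1, 10, Y#)
  read 1, top Y: go to s0, push ε → (s0, 0, #)
  read 0, top #: go to s1, push Y# → (s1, ε, Y#)
All input consumed; M is in state s1.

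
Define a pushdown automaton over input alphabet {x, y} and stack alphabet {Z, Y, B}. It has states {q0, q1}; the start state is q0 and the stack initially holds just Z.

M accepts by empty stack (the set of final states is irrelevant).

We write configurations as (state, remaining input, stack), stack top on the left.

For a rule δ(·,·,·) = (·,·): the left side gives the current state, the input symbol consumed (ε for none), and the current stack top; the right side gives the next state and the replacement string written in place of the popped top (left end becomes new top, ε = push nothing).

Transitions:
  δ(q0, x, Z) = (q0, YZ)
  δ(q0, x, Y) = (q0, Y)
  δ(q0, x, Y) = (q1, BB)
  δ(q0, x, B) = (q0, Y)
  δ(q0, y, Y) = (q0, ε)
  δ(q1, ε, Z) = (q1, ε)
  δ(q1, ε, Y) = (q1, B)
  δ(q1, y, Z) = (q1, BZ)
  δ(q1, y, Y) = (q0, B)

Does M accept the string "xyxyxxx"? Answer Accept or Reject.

No computation consumes all input and empties the stack.

Reject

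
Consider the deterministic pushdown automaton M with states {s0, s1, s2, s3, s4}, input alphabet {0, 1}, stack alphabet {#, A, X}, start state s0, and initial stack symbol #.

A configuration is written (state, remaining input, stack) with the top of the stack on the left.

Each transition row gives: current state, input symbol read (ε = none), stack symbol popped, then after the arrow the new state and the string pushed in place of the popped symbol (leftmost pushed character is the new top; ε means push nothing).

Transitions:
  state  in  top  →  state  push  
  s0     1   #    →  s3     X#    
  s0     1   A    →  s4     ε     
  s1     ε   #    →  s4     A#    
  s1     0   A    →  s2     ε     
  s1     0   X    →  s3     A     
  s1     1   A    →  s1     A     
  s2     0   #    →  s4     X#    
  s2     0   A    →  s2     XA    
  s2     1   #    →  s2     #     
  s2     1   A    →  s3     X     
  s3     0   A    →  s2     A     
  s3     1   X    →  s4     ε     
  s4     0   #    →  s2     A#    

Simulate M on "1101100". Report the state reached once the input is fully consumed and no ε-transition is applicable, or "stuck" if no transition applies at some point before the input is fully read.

s2

(s0, 1101100, #)
  read 1, top #: go to s3, push X# → (s3, 101100, X#)
  read 1, top X: go to s4, push ε → (s4, 01100, #)
  read 0, top #: go to s2, push A# → (s2, 1100, A#)
  read 1, top A: go to s3, push X → (s3, 100, X#)
  read 1, top X: go to s4, push ε → (s4, 00, #)
  read 0, top #: go to s2, push A# → (s2, 0, A#)
  read 0, top A: go to s2, push XA → (s2, ε, XA#)
All input consumed; M is in state s2.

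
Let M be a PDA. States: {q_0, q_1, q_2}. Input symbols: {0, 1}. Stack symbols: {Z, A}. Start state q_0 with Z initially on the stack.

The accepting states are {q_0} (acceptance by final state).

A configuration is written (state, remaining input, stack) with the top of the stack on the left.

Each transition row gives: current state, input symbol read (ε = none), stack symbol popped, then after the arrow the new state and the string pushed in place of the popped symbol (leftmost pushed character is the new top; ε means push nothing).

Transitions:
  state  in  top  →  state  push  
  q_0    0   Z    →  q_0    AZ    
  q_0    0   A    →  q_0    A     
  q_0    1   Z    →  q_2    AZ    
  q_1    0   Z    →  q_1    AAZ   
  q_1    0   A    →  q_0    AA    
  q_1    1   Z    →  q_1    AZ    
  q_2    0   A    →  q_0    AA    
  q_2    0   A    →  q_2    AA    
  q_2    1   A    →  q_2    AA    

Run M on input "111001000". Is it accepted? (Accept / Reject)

One accepting computation: (q_0, 111001000, Z) ⊢ (q_2, 11001000, AZ) ⊢ (q_2, 1001000, AAZ) ⊢ (q_2, 001000, AAAZ) ⊢ (q_2, 01000, AAAAZ) ⊢ (q_2, 1000, AAAAAZ) ⊢ (q_2, 000, AAAAAAZ) ⊢ (q_0, 00, AAAAAAAZ) ⊢ (q_0, 0, AAAAAAAZ) ⊢ (q_0, ε, AAAAAAAZ)
All input consumed and state q_0 ∈ F.

Accept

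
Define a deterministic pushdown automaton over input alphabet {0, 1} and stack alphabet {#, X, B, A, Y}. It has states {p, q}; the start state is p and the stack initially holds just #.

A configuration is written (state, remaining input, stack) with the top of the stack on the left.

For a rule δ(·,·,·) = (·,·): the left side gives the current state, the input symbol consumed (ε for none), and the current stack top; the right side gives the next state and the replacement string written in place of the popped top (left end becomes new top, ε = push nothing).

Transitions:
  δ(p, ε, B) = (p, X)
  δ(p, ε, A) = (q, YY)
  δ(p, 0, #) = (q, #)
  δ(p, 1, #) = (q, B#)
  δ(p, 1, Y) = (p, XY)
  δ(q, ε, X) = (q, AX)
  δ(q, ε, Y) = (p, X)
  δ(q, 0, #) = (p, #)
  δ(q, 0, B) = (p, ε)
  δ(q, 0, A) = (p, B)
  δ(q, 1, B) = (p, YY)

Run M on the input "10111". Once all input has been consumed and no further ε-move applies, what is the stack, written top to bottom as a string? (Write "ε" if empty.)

(p, 10111, #)
  read 1, top #: go to q, push B# → (q, 0111, B#)
  read 0, top B: go to p, push ε → (p, 111, #)
  read 1, top #: go to q, push B# → (q, 11, B#)
  read 1, top B: go to p, push YY → (p, 1, YY#)
  read 1, top Y: go to p, push XY → (p, ε, XYY#)
All input consumed in state p with stack XYY#.

XYY#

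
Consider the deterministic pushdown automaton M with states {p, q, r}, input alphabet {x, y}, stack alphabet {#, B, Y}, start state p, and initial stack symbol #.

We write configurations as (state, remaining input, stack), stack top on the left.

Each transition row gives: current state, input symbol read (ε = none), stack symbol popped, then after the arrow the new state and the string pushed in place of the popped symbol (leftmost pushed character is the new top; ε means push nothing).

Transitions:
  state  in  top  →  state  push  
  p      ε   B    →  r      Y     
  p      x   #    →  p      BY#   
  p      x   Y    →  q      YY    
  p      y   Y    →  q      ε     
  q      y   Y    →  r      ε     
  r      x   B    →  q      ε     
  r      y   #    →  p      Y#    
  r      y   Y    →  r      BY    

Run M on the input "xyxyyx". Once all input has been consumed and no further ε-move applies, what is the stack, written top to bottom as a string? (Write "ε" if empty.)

Y#

(p, xyxyyx, #) ⊢ (p, yxyyx, BY#) ⊢ (r, yxyyx, YY#) ⊢ (r, xyyx, BYY#) ⊢ (q, yyx, YY#) ⊢ (r, yx, Y#) ⊢ (r, x, BY#) ⊢ (q, ε, Y#)
All input consumed in state q with stack Y#.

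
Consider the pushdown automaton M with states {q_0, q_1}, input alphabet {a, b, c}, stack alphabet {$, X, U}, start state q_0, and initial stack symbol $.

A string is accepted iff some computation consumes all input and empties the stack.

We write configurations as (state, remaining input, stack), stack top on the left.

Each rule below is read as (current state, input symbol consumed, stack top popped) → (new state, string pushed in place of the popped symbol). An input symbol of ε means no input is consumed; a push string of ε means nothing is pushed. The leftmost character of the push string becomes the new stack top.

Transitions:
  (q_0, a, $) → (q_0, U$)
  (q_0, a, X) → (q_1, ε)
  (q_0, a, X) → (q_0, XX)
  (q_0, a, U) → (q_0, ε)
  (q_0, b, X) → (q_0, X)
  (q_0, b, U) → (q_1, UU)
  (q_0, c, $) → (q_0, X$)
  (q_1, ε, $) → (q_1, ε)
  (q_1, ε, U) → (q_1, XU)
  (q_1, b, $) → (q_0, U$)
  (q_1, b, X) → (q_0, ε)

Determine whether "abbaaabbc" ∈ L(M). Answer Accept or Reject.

Reject

No computation consumes all input and empties the stack.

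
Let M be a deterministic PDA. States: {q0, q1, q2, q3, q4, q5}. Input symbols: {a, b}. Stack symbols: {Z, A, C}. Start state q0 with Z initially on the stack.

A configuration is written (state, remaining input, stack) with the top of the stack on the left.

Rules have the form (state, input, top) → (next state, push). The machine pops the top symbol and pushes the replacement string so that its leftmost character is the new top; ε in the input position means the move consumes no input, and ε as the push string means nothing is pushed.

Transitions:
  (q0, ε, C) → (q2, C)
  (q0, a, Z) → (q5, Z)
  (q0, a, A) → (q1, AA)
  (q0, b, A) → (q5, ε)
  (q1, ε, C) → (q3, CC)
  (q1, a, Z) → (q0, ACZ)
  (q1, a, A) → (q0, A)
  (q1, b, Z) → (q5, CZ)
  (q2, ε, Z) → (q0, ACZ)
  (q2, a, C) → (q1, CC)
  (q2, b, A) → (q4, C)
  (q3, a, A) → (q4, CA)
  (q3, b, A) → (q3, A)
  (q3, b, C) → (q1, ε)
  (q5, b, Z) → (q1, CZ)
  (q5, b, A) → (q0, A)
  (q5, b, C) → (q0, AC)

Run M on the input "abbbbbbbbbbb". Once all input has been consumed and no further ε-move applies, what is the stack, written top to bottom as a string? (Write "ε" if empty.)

CCZ

(q0, abbbbbbbbbbb, Z)
  read a, top Z: go to q5, push Z → (q5, bbbbbbbbbbb, Z)
  read b, top Z: go to q1, push CZ → (q1, bbbbbbbbbb, CZ)
  ε-move, top C: go to q3, push CC → (q3, bbbbbbbbbb, CCZ)
  read b, top C: go to q1, push ε → (q1, bbbbbbbbb, CZ)
  ε-move, top C: go to q3, push CC → (q3, bbbbbbbbb, CCZ)
  read b, top C: go to q1, push ε → (q1, bbbbbbbb, CZ)
  ε-move, top C: go to q3, push CC → (q3, bbbbbbbb, CCZ)
  read b, top C: go to q1, push ε → (q1, bbbbbbb, CZ)
  ε-move, top C: go to q3, push CC → (q3, bbbbbbb, CCZ)
  read b, top C: go to q1, push ε → (q1, bbbbbb, CZ)
  ε-move, top C: go to q3, push CC → (q3, bbbbbb, CCZ)
  read b, top C: go to q1, push ε → (q1, bbbbb, CZ)
  ε-move, top C: go to q3, push CC → (q3, bbbbb, CCZ)
  read b, top C: go to q1, push ε → (q1, bbbb, CZ)
  ε-move, top C: go to q3, push CC → (q3, bbbb, CCZ)
  read b, top C: go to q1, push ε → (q1, bbb, CZ)
  ε-move, top C: go to q3, push CC → (q3, bbb, CCZ)
  read b, top C: go to q1, push ε → (q1, bb, CZ)
  ε-move, top C: go to q3, push CC → (q3, bb, CCZ)
  read b, top C: go to q1, push ε → (q1, b, CZ)
  ε-move, top C: go to q3, push CC → (q3, b, CCZ)
  read b, top C: go to q1, push ε → (q1, ε, CZ)
  ε-move, top C: go to q3, push CC → (q3, ε, CCZ)
All input consumed in state q3 with stack CCZ.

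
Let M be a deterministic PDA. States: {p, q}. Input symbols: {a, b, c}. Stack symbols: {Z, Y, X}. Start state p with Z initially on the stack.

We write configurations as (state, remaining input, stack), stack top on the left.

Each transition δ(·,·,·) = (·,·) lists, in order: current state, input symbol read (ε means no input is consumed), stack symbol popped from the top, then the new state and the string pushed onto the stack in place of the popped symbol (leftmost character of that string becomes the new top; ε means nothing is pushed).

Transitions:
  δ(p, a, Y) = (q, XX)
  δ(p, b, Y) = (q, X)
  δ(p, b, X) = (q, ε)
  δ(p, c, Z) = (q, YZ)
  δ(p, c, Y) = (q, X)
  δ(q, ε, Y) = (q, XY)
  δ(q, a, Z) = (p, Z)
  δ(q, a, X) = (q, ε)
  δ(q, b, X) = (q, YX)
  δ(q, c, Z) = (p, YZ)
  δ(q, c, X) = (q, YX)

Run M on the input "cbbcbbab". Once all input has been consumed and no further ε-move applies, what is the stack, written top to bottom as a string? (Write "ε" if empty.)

XYXYXYXYXYXYXYZ

(p, cbbcbbab, Z) ⊢ (q, bbcbbab, YZ) ⊢ (q, bbcbbab, XYZ) ⊢ (q, bcbbab, YXYZ) ⊢ (q, bcbbab, XYXYZ) ⊢ (q, cbbab, YXYXYZ) ⊢ (q, cbbab, XYXYXYZ) ⊢ (q, bbab, YXYXYXYZ) ⊢ (q, bbab, XYXYXYXYZ) ⊢ (q, bab, YXYXYXYXYZ) ⊢ (q, bab, XYXYXYXYXYZ) ⊢ (q, ab, YXYXYXYXYXYZ) ⊢ (q, ab, XYXYXYXYXYXYZ) ⊢ (q, b, YXYXYXYXYXYZ) ⊢ (q, b, XYXYXYXYXYXYZ) ⊢ (q, ε, YXYXYXYXYXYXYZ) ⊢ (q, ε, XYXYXYXYXYXYXYZ)
All input consumed in state q with stack XYXYXYXYXYXYXYZ.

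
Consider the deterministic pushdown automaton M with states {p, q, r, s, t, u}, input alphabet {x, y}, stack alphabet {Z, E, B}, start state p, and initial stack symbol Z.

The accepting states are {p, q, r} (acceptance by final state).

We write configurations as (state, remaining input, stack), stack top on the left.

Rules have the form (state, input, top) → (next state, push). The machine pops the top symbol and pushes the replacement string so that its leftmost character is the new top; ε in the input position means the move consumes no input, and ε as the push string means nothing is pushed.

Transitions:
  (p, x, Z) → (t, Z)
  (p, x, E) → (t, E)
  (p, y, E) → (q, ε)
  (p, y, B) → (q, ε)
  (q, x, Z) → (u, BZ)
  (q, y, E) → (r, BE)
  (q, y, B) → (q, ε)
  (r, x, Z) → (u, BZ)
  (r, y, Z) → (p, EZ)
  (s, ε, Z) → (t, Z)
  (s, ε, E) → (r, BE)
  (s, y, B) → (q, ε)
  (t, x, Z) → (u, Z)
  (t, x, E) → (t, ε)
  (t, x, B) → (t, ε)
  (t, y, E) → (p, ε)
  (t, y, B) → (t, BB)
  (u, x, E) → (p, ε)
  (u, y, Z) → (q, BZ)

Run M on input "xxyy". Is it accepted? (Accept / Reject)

Accept

(p, xxyy, Z) ⊢ (t, xyy, Z) ⊢ (u, yy, Z) ⊢ (q, y, BZ) ⊢ (q, ε, Z)
All input consumed; state q ∈ F.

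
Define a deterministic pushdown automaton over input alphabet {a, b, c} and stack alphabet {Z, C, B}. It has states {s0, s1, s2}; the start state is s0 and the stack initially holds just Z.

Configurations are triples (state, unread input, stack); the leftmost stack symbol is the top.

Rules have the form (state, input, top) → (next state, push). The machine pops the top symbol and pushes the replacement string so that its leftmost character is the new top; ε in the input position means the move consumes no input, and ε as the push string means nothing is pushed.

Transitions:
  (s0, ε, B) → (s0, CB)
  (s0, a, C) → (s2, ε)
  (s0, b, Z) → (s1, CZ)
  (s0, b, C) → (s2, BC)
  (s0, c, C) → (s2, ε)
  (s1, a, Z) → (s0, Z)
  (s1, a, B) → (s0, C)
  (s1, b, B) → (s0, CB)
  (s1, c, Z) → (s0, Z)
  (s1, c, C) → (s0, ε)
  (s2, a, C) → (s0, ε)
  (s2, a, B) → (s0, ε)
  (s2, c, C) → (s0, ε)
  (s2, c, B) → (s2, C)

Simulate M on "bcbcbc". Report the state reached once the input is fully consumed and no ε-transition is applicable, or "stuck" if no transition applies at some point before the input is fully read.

(s0, bcbcbc, Z) ⊢ (s1, cbcbc, CZ) ⊢ (s0, bcbc, Z) ⊢ (s1, cbc, CZ) ⊢ (s0, bc, Z) ⊢ (s1, c, CZ) ⊢ (s0, ε, Z)
All input consumed; M is in state s0.

s0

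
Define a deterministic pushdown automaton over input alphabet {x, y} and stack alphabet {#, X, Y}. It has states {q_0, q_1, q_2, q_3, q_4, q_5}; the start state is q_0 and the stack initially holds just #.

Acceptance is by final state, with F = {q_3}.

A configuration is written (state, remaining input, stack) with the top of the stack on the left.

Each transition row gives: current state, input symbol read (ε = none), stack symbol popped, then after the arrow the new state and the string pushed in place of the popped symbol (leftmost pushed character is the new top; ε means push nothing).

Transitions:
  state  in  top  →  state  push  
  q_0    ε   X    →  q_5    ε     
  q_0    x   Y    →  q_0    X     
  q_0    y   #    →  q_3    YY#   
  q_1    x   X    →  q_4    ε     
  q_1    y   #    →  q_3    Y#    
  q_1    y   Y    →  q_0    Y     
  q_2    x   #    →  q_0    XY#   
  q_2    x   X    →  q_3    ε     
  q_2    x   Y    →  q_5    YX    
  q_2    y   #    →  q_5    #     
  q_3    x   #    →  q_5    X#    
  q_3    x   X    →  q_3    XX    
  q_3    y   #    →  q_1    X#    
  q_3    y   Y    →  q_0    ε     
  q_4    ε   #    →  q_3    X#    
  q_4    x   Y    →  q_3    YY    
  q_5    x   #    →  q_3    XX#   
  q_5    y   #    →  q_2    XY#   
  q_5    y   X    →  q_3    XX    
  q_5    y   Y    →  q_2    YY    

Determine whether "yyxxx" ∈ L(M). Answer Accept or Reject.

(q_0, yyxxx, #)
  read y, top #: go to q_3, push YY# → (q_3, yxxx, YY#)
  read y, top Y: go to q_0, push ε → (q_0, xxx, Y#)
  read x, top Y: go to q_0, push X → (q_0, xx, X#)
  ε-move, top X: go to q_5, push ε → (q_5, xx, #)
  read x, top #: go to q_3, push XX# → (q_3, x, XX#)
  read x, top X: go to q_3, push XX → (q_3, ε, XXX#)
All input consumed; state q_3 ∈ F.

Accept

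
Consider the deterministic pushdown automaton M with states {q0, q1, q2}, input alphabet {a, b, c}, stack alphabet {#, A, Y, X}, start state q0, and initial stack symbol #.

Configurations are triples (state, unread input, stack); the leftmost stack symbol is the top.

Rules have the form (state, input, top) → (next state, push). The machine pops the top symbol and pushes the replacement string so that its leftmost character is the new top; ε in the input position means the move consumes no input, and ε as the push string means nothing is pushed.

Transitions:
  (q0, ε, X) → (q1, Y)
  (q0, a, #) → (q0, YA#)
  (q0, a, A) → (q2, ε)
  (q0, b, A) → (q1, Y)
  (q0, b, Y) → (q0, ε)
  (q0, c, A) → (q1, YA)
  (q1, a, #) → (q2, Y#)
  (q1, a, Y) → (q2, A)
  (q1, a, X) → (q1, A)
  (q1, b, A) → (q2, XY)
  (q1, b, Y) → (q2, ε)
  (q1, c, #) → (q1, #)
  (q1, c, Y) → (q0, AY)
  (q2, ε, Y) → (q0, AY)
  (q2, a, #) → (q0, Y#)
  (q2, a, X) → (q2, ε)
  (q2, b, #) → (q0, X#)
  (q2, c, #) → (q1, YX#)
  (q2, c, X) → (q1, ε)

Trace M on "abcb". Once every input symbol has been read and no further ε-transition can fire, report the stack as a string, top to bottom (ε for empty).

A#

(q0, abcb, #)
  read a, top #: go to q0, push YA# → (q0, bcb, YA#)
  read b, top Y: go to q0, push ε → (q0, cb, A#)
  read c, top A: go to q1, push YA → (q1, b, YA#)
  read b, top Y: go to q2, push ε → (q2, ε, A#)
All input consumed in state q2 with stack A#.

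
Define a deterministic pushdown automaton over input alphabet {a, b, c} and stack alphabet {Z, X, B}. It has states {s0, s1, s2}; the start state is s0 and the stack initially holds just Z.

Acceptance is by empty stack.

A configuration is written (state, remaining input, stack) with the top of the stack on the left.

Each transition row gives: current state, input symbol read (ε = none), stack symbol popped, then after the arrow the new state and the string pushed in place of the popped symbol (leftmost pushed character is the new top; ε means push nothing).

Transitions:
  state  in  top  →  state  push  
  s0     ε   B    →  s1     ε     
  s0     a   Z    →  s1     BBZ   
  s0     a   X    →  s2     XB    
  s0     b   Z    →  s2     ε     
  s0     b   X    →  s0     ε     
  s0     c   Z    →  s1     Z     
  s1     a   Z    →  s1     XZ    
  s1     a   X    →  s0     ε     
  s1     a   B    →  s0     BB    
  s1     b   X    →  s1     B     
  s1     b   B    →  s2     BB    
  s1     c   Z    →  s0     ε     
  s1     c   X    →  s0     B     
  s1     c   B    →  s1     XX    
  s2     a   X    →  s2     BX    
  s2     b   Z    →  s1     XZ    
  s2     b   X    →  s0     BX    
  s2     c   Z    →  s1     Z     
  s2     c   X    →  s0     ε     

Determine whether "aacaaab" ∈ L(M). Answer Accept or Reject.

Reject

(s0, aacaaab, Z)
  read a, top Z: go to s1, push BBZ → (s1, acaaab, BBZ)
  read a, top B: go to s0, push BB → (s0, caaab, BBBZ)
  ε-move, top B: go to s1, push ε → (s1, caaab, BBZ)
  read c, top B: go to s1, push XX → (s1, aaab, XXBZ)
  read a, top X: go to s0, push ε → (s0, aab, XBZ)
  read a, top X: go to s2, push XB → (s2, ab, XBBZ)
  read a, top X: go to s2, push BX → (s2, b, BXBBZ)
No transition applies at (s2, b, BXBBZ); input not fully consumed.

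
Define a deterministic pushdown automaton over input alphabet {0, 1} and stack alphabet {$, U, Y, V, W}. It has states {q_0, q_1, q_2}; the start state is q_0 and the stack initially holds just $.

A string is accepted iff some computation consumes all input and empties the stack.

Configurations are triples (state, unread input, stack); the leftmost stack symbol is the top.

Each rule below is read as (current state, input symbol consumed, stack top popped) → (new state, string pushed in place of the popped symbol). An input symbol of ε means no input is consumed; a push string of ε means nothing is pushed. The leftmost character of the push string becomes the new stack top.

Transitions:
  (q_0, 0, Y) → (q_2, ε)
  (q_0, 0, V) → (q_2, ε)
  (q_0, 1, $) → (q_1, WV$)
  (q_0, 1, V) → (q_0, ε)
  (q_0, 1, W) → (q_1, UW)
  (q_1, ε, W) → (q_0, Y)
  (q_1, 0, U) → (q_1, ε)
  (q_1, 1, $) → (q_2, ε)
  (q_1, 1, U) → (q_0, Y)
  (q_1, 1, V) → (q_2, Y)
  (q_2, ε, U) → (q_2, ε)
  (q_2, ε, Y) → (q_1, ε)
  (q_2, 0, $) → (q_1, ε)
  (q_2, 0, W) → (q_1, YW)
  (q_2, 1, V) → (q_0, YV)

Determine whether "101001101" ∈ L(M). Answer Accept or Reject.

(q_0, 101001101, $) ⊢ (q_1, 01001101, WV$) ⊢ (q_0, 01001101, YV$) ⊢ (q_2, 1001101, V$) ⊢ (q_0, 001101, YV$) ⊢ (q_2, 01101, V$)
No transition applies at (q_2, 01101, V$); input not fully consumed.

Reject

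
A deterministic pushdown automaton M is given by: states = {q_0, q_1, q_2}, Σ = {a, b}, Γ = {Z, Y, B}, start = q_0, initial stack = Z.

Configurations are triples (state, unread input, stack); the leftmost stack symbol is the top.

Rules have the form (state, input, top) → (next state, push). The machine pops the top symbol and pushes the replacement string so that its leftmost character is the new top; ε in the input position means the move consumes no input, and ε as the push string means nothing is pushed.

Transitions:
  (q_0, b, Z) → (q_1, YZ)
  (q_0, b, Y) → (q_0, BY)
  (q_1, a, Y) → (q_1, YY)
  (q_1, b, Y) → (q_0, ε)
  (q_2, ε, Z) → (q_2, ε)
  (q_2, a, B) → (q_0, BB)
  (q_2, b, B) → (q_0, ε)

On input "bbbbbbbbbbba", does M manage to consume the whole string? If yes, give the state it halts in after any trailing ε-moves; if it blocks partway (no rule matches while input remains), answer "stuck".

(q_0, bbbbbbbbbbba, Z) ⊢ (q_1, bbbbbbbbbba, YZ) ⊢ (q_0, bbbbbbbbba, Z) ⊢ (q_1, bbbbbbbba, YZ) ⊢ (q_0, bbbbbbba, Z) ⊢ (q_1, bbbbbba, YZ) ⊢ (q_0, bbbbba, Z) ⊢ (q_1, bbbba, YZ) ⊢ (q_0, bbba, Z) ⊢ (q_1, bba, YZ) ⊢ (q_0, ba, Z) ⊢ (q_1, a, YZ) ⊢ (q_1, ε, YYZ)
All input consumed; M is in state q_1.

q_1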